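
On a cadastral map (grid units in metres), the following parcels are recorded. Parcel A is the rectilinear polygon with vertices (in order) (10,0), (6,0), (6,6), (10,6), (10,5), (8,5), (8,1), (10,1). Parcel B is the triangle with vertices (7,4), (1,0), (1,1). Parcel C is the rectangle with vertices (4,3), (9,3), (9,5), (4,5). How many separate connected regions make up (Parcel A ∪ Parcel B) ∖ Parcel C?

3

(Parcel A ∪ Parcel B) ∖ Parcel C splits into 3 disjoint pieces (area 8, area 2.75, area 4).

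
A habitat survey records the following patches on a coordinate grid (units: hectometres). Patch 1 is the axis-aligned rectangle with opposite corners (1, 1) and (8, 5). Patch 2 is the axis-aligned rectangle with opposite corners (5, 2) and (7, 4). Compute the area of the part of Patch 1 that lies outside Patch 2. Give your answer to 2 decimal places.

24.00

|Patch 1∩Patch 2|: x∈[5,7], y∈[2,4] → 2·2 = 4.
|Patch 1| = 28.
|Patch 1 ∖ Patch 2| = |Patch 1| − |Patch 1∩Patch 2| = 28 − 4 = 24.00.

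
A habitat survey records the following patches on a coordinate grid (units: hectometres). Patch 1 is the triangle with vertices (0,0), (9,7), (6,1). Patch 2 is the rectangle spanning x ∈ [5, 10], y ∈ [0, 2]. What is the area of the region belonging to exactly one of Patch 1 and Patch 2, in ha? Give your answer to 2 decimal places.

23.83

|Patch 1| = 16.5, |Patch 2| = 10, |Patch 1∩Patch 2| = 1.3333.
|Patch 1 △ Patch 2| = |Patch 1| + |Patch 2| − 2·|Patch 1∩Patch 2| = 16.5 + 10 − 2.6667 = 23.83.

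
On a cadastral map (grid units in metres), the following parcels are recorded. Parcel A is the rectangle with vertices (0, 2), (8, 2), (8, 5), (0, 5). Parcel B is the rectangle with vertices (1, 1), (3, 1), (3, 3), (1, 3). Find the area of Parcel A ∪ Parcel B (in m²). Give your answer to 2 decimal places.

26.00

By inclusion–exclusion:
Individual areas: |Parcel A| = 24, |Parcel B| = 4.
|Parcel A∩Parcel B|: x∈[1,3], y∈[2,3] → 2·1 = 2.
|Parcel A ∪ Parcel B| = 28 − 2 = 26.00.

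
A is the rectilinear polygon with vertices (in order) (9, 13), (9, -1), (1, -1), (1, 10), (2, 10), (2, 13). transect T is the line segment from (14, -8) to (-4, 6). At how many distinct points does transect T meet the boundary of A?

The segment meets the boundary at (1,2.111), (5,-1).

2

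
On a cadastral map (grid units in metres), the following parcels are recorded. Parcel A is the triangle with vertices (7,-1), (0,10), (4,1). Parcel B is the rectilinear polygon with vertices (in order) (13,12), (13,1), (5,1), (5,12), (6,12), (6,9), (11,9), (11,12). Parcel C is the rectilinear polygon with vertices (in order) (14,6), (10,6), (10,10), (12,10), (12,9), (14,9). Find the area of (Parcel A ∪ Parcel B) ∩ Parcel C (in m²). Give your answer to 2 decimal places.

The region (Parcel A ∪ Parcel B) ∩ Parcel C is the polygon with vertices (11,9), (11,10), (12,10), (12,9), (13,9), (13,6), (10,6), (10,9).
By the shoelace formula its area is 10.00.

10.00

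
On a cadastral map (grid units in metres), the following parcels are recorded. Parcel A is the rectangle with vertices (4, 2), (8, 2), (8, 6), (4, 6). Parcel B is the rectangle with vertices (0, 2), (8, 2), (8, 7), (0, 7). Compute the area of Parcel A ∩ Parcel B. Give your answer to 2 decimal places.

16.00

|Parcel A∩Parcel B|: x∈[4,8], y∈[2,6] → 4·4 = 16.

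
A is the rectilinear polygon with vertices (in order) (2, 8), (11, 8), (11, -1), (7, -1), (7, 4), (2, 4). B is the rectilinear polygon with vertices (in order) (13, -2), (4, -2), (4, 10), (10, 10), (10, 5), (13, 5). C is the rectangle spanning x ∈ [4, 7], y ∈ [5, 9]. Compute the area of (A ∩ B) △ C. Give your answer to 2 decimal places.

|A ∩ B| = 45.
|(A ∩ B) ∩ C| = 9.
|(A ∩ B) △ C| = 45 + 12 − 18 = 39.00.

39.00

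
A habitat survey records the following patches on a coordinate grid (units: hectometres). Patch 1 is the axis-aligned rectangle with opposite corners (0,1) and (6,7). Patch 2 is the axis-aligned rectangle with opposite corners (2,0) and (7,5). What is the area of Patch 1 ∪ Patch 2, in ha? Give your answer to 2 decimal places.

45.00

By inclusion–exclusion:
Individual areas: |Patch 1| = 36, |Patch 2| = 25.
|Patch 1∩Patch 2|: x∈[2,6], y∈[1,5] → 4·4 = 16.
|Patch 1 ∪ Patch 2| = 61 − 16 = 45.00.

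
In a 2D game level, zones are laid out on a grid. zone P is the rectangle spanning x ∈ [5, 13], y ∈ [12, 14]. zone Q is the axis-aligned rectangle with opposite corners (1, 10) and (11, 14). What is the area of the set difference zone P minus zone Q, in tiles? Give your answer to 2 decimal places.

|zone P∩zone Q|: x∈[5,11], y∈[12,14] → 6·2 = 12.
|zone P| = 16.
|zone P ∖ zone Q| = |zone P| − |zone P∩zone Q| = 16 − 12 = 4.00.

4.00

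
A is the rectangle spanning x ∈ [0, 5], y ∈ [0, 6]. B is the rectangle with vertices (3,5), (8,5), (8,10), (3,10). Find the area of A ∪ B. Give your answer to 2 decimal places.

53.00

By inclusion–exclusion:
Individual areas: |A| = 30, |B| = 25.
|A∩B|: x∈[3,5], y∈[5,6] → 2·1 = 2.
|A ∪ B| = 55 − 2 = 53.00.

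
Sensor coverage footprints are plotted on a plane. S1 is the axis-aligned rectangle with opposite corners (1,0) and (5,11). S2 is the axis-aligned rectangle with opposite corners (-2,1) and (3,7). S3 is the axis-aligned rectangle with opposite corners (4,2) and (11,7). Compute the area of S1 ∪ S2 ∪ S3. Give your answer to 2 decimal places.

92.00

By inclusion–exclusion:
Individual areas: |S1| = 44, |S2| = 30, |S3| = 35.
|S1∩S2|: x∈[1,3], y∈[1,7] → 2·6 = 12.
|S1∩S3|: x∈[4,5], y∈[2,7] → 1·5 = 5.
|S2∩S3| = 0 (no overlap).
|S1∩S2∩S3| = 0.
|S1 ∪ S2 ∪ S3| = 109 − 17 + 0 = 92.00.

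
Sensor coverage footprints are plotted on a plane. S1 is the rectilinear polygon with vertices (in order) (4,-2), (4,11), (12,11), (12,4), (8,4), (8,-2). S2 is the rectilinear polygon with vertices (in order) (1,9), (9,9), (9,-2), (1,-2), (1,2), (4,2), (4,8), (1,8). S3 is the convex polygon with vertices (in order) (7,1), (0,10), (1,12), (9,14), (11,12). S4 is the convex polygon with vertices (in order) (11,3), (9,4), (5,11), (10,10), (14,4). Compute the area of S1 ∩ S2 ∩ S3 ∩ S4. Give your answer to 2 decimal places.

The intersection is the polygon with vertices (9,9), (9,6.5), (8.444,4.972), (6.143,9).
By the shoelace formula its area is 6.45.

6.45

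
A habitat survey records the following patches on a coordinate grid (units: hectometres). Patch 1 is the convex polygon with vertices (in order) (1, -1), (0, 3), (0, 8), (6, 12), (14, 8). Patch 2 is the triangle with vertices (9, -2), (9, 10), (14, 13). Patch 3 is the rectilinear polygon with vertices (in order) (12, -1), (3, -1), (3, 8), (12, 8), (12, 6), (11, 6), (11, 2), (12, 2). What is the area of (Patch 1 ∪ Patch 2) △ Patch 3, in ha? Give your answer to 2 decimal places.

89.70

|Patch 1 ∪ Patch 2| = 110.555.
|(Patch 1 ∪ Patch 2) ∩ Patch 3| = 48.9295.
|(Patch 1 ∪ Patch 2) △ Patch 3| = 110.555 + 77 − 97.859 = 89.70.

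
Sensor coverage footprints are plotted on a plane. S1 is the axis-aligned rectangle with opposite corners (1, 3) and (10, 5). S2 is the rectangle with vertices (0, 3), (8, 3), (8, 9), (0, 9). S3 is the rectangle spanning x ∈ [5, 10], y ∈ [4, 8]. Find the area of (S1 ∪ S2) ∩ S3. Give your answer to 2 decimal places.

14.00

The region (S1 ∪ S2) ∩ S3 is the polygon with vertices (10,4), (5,4), (5,8), (8,8), (8,5), (10,5).
By the shoelace formula its area is 14.00.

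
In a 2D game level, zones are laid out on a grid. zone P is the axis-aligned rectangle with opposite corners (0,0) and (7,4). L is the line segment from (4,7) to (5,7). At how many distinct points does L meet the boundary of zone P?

0

The segment lies entirely outside zone P and never meets its boundary.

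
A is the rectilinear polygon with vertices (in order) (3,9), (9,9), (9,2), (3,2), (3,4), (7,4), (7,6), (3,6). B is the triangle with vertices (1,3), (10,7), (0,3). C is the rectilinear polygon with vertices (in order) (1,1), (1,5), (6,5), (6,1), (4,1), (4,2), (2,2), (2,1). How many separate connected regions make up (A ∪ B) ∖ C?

(A ∪ B) ∖ C splits into 2 disjoint pieces (area 28.3222, area 0.2).

2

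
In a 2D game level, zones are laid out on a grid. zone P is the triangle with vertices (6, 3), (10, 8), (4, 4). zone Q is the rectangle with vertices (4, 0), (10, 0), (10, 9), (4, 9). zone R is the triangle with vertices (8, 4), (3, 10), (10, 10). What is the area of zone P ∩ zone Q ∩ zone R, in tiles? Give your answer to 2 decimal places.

The intersection is the polygon with vertices (9.143,7.429), (8.857,6.571), (7.388,4.735), (6.571,5.714).
By the shoelace formula its area is 2.33.

2.33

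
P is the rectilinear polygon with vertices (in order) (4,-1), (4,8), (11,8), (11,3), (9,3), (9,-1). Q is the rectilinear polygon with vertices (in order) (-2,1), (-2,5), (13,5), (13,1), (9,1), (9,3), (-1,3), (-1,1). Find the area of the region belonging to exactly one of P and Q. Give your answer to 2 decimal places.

67.00

|P| = 55, |Q| = 40, |P∩Q| = 14.
|P △ Q| = |P| + |Q| − 2·|P∩Q| = 55 + 40 − 28 = 67.00.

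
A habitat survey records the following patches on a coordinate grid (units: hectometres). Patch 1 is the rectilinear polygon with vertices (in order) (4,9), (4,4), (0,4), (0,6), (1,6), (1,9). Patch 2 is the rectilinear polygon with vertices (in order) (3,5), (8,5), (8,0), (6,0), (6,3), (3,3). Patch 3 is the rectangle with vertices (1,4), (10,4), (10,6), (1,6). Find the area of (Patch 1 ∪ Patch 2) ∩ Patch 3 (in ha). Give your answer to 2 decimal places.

10.00

The region (Patch 1 ∪ Patch 2) ∩ Patch 3 is the polygon with vertices (8,5), (8,4), (3,4), (1,4), (1,6), (4,6), (4,5).
By the shoelace formula its area is 10.00.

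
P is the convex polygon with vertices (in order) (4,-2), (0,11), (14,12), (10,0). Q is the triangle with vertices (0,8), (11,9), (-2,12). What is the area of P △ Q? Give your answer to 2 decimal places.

112.73

|P| = 125, |Q| = 23, |P∩Q| = 17.6349.
|P △ Q| = |P| + |Q| − 2·|P∩Q| = 125 + 23 − 35.2698 = 112.73.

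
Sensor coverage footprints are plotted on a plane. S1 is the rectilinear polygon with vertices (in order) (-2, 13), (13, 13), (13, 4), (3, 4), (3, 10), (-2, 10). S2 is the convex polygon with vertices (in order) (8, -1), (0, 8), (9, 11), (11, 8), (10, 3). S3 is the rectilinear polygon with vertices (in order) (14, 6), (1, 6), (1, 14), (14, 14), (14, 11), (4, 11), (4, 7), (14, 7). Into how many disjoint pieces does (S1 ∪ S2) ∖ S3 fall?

(S1 ∪ S2) ∖ S3 splits into 4 disjoint pieces (area 36, area 38.0514, area 0.7292, area 9).

4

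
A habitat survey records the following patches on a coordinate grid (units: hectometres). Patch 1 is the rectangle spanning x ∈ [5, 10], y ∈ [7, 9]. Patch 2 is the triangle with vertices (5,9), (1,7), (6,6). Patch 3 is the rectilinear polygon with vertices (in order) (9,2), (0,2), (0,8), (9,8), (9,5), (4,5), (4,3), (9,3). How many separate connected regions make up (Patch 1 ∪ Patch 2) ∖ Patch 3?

1

(Patch 1 ∪ Patch 2) ∖ Patch 3 is a single connected region.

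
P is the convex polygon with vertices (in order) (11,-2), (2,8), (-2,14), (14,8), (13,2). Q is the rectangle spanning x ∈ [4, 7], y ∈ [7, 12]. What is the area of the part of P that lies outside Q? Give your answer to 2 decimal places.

87.44

|P| = 100, |P∩Q| = 12.5625.
|P ∖ Q| = |P| − |P∩Q| = 100 − 12.5625 = 87.44.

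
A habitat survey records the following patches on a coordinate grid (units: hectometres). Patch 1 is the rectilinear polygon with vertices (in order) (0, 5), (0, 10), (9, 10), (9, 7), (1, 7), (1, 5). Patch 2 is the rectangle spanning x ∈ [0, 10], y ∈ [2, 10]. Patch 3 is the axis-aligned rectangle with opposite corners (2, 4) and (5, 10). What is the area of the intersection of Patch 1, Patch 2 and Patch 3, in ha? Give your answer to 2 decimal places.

The intersection is the polygon with vertices (5,10), (5,7), (2,7), (2,10).
By the shoelace formula its area is 9.00.

9.00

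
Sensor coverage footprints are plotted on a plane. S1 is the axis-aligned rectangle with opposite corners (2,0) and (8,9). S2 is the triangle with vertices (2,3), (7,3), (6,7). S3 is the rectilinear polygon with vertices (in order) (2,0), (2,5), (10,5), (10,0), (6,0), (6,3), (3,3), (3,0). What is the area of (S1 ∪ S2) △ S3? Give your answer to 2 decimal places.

43.00

|S1 ∪ S2| = 54.
|(S1 ∪ S2) ∩ S3| = 21.
|(S1 ∪ S2) △ S3| = 54 + 31 − 42 = 43.00.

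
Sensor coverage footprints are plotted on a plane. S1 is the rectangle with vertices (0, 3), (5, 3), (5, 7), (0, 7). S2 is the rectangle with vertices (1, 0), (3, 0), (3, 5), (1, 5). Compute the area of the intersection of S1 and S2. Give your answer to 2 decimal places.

|S1∩S2|: x∈[1,3], y∈[3,5] → 2·2 = 4.

4.00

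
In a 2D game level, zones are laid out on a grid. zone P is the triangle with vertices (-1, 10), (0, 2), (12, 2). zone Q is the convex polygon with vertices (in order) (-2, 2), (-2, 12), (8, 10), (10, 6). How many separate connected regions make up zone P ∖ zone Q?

1

zone P ∖ zone Q is a single connected region.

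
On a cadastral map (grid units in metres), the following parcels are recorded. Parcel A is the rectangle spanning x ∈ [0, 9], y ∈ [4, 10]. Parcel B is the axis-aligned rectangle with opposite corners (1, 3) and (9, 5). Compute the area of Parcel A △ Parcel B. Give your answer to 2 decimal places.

|Parcel A∩Parcel B|: x∈[1,9], y∈[4,5] → 8·1 = 8.
|Parcel A △ Parcel B| = |Parcel A| + |Parcel B| − 2·|Parcel A∩Parcel B| = 54 + 16 − 16 = 54.00.

54.00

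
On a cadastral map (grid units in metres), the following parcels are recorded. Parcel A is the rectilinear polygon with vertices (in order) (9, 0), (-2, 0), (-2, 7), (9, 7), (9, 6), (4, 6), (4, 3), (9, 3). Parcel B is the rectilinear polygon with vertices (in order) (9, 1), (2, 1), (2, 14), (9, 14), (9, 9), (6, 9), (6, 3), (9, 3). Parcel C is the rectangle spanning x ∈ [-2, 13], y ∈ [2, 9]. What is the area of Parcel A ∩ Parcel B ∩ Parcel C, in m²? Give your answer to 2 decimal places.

17.00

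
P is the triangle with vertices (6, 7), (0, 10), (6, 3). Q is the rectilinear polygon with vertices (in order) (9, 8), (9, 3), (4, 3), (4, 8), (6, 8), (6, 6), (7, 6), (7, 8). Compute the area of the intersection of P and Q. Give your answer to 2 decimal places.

The intersection is the polygon with vertices (6,7), (6,6), (6,3), (4,5.333), (4,8).
By the shoelace formula its area is 6.67.

6.67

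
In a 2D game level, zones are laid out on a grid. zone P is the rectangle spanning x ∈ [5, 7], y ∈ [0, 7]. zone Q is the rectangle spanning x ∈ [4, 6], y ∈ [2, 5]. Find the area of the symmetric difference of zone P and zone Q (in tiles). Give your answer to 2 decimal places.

|zone P∩zone Q|: x∈[5,6], y∈[2,5] → 1·3 = 3.
|zone P △ zone Q| = |zone P| + |zone Q| − 2·|zone P∩zone Q| = 14 + 6 − 6 = 14.00.

14.00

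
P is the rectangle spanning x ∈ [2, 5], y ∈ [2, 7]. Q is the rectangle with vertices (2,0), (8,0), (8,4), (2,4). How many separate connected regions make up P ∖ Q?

1

P ∖ Q is a single connected region.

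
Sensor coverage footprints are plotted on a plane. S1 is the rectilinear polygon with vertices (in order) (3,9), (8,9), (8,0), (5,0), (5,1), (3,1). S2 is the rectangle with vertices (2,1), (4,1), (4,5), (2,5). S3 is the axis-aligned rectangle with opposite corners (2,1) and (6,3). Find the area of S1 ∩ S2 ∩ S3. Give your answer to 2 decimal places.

2.00

The intersection is the polygon with vertices (3,3), (4,3), (4,1), (3,1).
By the shoelace formula its area is 2.00.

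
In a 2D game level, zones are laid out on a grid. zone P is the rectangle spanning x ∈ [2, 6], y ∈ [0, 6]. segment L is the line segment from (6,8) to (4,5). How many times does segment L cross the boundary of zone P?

1

The segment meets the boundary at (4.667,6).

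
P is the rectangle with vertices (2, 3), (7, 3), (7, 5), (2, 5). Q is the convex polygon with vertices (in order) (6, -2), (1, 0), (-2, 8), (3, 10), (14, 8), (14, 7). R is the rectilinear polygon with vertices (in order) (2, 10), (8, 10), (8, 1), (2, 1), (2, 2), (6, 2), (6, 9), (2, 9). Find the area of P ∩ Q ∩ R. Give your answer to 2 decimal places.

The intersection is the polygon with vertices (7,5), (7,3), (6,3), (6,5).
By the shoelace formula its area is 2.00.

2.00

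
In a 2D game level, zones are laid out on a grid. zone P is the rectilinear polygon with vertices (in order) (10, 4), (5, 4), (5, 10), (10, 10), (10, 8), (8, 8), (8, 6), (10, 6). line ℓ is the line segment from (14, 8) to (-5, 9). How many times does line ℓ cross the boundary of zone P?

2

The segment meets the boundary at (5,8.474), (10,8.211).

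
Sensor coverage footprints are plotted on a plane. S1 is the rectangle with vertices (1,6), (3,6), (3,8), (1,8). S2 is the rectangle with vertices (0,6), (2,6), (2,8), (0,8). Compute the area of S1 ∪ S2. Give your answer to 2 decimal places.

By inclusion–exclusion:
Individual areas: |S1| = 4, |S2| = 4.
|S1∩S2|: x∈[1,2], y∈[6,8] → 1·2 = 2.
|S1 ∪ S2| = 8 − 2 = 6.00.

6.00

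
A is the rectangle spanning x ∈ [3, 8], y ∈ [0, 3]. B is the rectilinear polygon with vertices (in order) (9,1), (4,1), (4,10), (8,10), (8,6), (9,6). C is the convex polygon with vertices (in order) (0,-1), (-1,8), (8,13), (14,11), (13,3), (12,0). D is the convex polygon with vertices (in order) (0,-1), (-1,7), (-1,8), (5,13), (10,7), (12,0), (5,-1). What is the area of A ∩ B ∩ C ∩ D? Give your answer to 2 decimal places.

The intersection is the polygon with vertices (4,1), (4,3), (8,3), (8,1).
By the shoelace formula its area is 8.00.

8.00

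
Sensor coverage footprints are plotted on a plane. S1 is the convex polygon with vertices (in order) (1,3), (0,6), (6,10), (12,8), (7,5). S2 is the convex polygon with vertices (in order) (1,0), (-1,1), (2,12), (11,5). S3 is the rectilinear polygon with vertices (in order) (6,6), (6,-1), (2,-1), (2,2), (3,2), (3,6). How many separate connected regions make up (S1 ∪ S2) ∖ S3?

(S1 ∪ S2) ∖ S3 is a single connected region.

1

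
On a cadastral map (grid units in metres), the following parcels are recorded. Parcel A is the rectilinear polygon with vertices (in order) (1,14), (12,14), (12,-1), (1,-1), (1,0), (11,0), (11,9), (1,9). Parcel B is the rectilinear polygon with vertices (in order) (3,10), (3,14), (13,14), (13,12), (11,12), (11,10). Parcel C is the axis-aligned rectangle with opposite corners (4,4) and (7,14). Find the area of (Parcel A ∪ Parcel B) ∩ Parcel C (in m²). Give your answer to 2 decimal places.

15.00

The region (Parcel A ∪ Parcel B) ∩ Parcel C is the polygon with vertices (7,14), (7,9), (4,9), (4,14).
By the shoelace formula its area is 15.00.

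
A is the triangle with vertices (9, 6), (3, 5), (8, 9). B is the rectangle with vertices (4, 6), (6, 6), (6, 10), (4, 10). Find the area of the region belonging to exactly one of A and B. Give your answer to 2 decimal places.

15.05

|A| = 9.5, |B| = 8, |A∩B| = 1.225.
|A △ B| = |A| + |B| − 2·|A∩B| = 9.5 + 8 − 2.45 = 15.05.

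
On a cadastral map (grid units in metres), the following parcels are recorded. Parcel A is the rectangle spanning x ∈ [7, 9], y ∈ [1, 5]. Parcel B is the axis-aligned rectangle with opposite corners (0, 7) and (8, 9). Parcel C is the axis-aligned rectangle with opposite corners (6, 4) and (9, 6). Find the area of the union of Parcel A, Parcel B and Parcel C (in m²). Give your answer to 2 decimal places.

28.00

By inclusion–exclusion:
Individual areas: |Parcel A| = 8, |Parcel B| = 16, |Parcel C| = 6.
|Parcel A∩Parcel B| = 0 (no overlap).
|Parcel A∩Parcel C|: x∈[7,9], y∈[4,5] → 2·1 = 2.
|Parcel B∩Parcel C| = 0 (no overlap).
|Parcel A∩Parcel B∩Parcel C| = 0.
|Parcel A ∪ Parcel B ∪ Parcel C| = 30 − 2 + 0 = 28.00.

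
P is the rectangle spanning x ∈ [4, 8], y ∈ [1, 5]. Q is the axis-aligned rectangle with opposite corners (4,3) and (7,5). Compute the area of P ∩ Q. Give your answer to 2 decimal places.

6.00

|P∩Q|: x∈[4,7], y∈[3,5] → 3·2 = 6.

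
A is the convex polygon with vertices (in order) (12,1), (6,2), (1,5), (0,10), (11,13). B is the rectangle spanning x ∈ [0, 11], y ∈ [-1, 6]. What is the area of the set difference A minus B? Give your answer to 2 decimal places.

64.82

|A| = 99.5, |A∩B| = 34.6833.
|A ∖ B| = |A| − |A∩B| = 99.5 − 34.6833 = 64.82.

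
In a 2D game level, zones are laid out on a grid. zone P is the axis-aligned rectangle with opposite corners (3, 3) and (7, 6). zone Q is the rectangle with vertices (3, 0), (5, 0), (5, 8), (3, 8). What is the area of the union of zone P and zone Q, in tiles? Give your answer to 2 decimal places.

By inclusion–exclusion:
Individual areas: |zone P| = 12, |zone Q| = 16.
|zone P∩zone Q|: x∈[3,5], y∈[3,6] → 2·3 = 6.
|zone P ∪ zone Q| = 28 − 6 = 22.00.

22.00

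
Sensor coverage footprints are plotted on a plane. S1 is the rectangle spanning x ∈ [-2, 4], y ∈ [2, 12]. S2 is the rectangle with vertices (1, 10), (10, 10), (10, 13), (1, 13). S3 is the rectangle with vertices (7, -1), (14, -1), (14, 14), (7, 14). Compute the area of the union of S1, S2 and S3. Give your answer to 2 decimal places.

177.00

By inclusion–exclusion:
Individual areas: |S1| = 60, |S2| = 27, |S3| = 105.
|S1∩S2|: x∈[1,4], y∈[10,12] → 3·2 = 6.
|S1∩S3| = 0 (no overlap).
|S2∩S3|: x∈[7,10], y∈[10,13] → 3·3 = 9.
|S1∩S2∩S3| = 0.
|S1 ∪ S2 ∪ S3| = 192 − 15 + 0 = 177.00.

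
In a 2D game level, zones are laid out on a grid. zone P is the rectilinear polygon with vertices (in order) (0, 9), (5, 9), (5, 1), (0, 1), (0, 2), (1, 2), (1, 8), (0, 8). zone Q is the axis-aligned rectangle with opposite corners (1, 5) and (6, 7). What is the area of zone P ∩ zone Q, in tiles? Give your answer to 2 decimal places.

8.00

The intersection is the polygon with vertices (5,5), (1,5), (1,7), (5,7).
By the shoelace formula its area is 8.00.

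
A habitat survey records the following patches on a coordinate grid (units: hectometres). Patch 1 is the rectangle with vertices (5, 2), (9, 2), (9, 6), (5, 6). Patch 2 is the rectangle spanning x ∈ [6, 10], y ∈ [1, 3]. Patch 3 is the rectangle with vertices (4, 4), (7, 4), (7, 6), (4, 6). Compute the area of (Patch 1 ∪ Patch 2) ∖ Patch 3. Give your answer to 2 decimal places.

17.00

|Patch 1 ∪ Patch 2| = 21.
|(Patch 1 ∪ Patch 2) ∩ Patch 3| = 4.
|(Patch 1 ∪ Patch 2) ∖ Patch 3| = 21 − 4 = 17.00.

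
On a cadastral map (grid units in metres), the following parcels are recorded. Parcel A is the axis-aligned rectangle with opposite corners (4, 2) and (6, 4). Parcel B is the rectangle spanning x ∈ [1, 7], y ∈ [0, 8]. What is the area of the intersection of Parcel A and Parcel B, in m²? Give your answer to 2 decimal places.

|Parcel A∩Parcel B|: x∈[4,6], y∈[2,4] → 2·2 = 4.

4.00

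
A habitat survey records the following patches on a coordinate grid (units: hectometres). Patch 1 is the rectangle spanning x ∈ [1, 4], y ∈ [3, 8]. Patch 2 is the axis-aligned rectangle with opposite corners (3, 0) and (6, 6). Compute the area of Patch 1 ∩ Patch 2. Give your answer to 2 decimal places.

|Patch 1∩Patch 2|: x∈[3,4], y∈[3,6] → 1·3 = 3.

3.00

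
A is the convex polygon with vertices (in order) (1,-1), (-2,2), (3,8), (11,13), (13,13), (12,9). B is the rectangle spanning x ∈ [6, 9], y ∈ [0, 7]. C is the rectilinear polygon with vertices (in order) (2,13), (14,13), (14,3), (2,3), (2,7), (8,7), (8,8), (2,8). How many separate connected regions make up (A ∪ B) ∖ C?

(A ∪ B) ∖ C splits into 3 disjoint pieces (area 21.9, area 5.4167, area 9).

3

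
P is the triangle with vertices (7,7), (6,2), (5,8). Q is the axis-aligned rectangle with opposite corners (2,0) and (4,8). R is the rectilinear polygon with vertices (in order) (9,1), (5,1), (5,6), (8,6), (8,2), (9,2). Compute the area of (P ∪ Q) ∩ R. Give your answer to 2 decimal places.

2.93

The region (P ∪ Q) ∩ R is the polygon with vertices (6,2), (5.333,6), (6.8,6).
By the shoelace formula its area is 2.93.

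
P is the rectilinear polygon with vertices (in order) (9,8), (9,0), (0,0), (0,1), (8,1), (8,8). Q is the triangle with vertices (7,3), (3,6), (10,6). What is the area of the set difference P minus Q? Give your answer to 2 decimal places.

14.50

|P| = 16, |P∩Q| = 1.5.
|P ∖ Q| = |P| − |P∩Q| = 16 − 1.5 = 14.50.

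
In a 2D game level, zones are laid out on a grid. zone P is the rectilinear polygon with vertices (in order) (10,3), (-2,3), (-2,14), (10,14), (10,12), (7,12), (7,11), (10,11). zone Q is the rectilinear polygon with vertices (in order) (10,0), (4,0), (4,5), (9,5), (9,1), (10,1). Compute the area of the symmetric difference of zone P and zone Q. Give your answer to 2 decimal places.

135.00

|zone P| = 129, |zone Q| = 26, |zone P∩zone Q| = 10.
|zone P △ zone Q| = |zone P| + |zone Q| − 2·|zone P∩zone Q| = 129 + 26 − 20 = 135.00.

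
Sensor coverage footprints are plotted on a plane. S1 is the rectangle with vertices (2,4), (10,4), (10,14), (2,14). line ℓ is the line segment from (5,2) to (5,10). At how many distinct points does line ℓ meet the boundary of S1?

1

The segment meets the boundary at (5,4).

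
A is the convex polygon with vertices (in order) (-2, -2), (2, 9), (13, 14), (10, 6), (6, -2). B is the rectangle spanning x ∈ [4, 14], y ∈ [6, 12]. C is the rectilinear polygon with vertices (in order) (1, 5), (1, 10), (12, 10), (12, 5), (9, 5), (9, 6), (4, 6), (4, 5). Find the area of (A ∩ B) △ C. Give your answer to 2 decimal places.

|A ∩ B| = 37.9409.
|(A ∩ B) ∩ C| = 26.9909.
|(A ∩ B) △ C| = 37.9409 + 50 − 53.9818 = 33.96.

33.96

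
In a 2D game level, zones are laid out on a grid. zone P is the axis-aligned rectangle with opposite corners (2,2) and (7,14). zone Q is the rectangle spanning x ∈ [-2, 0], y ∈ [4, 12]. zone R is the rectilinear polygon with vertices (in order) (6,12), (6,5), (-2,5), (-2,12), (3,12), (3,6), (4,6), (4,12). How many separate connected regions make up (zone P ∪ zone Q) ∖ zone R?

2

(zone P ∪ zone Q) ∖ zone R splits into 2 disjoint pieces (area 38, area 2).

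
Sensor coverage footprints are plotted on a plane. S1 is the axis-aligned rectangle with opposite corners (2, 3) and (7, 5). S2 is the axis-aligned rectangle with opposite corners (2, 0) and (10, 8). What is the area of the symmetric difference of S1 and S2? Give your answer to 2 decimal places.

|S1∩S2|: x∈[2,7], y∈[3,5] → 5·2 = 10.
|S1 △ S2| = |S1| + |S2| − 2·|S1∩S2| = 10 + 64 − 20 = 54.00.

54.00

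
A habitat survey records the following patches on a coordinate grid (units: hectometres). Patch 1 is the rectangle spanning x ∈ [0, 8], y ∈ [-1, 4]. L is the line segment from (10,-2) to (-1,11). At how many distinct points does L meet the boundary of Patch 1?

2

The segment meets the boundary at (4.923,4), (8,0.364).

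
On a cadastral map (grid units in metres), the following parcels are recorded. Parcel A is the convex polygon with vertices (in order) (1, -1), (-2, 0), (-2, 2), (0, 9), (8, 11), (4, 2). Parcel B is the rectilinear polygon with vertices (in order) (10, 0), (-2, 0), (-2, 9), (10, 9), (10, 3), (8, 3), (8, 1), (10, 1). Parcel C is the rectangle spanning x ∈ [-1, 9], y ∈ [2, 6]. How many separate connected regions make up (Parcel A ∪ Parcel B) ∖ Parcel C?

1

(Parcel A ∪ Parcel B) ∖ Parcel C is a single connected region.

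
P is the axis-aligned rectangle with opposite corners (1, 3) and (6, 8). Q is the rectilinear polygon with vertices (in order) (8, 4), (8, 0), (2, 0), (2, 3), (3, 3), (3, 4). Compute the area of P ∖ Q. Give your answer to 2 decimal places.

22.00

|P| = 25, |P∩Q| = 3.
|P ∖ Q| = |P| − |P∩Q| = 25 − 3 = 22.00.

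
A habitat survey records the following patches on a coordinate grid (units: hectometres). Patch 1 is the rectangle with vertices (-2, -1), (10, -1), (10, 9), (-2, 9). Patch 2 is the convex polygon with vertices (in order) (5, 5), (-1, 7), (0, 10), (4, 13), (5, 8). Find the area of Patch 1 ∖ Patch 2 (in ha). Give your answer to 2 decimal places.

102.77

|Patch 1| = 120, |Patch 1∩Patch 2| = 17.2333.
|Patch 1 ∖ Patch 2| = |Patch 1| − |Patch 1∩Patch 2| = 120 − 17.2333 = 102.77.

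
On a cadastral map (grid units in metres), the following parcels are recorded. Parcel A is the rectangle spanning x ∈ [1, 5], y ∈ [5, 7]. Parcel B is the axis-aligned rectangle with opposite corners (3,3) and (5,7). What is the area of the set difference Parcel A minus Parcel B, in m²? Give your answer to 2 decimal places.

|Parcel A∩Parcel B|: x∈[3,5], y∈[5,7] → 2·2 = 4.
|Parcel A| = 8.
|Parcel A ∖ Parcel B| = |Parcel A| − |Parcel A∩Parcel B| = 8 − 4 = 4.00.

4.00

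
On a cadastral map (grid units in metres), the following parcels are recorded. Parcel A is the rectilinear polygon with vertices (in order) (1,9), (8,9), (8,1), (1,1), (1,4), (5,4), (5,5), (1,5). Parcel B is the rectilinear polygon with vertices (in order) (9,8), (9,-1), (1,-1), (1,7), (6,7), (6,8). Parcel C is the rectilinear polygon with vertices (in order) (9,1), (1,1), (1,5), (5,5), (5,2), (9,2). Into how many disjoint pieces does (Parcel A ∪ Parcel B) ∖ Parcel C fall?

2

(Parcel A ∪ Parcel B) ∖ Parcel C splits into 2 disjoint pieces (area 43, area 16).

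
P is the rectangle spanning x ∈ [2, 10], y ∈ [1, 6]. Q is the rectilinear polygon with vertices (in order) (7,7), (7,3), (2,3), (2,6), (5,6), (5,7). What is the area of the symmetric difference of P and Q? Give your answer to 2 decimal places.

27.00

|P| = 40, |Q| = 17, |P∩Q| = 15.
|P △ Q| = |P| + |Q| − 2·|P∩Q| = 40 + 17 − 30 = 27.00.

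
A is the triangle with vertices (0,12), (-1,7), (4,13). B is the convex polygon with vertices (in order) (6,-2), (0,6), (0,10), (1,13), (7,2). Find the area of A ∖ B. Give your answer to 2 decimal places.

|A| = 9.5, |A∩B| = 4.599.
|A ∖ B| = |A| − |A∩B| = 9.5 − 4.599 = 4.90.

4.90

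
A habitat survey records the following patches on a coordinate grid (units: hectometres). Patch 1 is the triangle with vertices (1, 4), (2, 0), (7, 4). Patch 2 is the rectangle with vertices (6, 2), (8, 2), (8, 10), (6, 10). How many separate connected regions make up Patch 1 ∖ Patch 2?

Patch 1 ∖ Patch 2 is a single connected region.

1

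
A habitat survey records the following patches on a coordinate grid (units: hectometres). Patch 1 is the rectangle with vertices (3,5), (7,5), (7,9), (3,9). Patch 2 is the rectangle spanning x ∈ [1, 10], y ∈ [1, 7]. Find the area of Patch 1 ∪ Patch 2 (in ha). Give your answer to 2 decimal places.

By inclusion–exclusion:
Individual areas: |Patch 1| = 16, |Patch 2| = 54.
|Patch 1∩Patch 2|: x∈[3,7], y∈[5,7] → 4·2 = 8.
|Patch 1 ∪ Patch 2| = 70 − 8 = 62.00.

62.00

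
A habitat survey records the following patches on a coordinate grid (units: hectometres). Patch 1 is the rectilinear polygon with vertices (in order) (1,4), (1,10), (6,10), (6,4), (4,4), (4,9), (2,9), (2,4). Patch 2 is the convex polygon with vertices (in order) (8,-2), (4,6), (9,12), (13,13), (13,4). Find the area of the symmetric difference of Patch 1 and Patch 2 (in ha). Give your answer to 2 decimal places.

91.20

|Patch 1| = 20, |Patch 2| = 82, |Patch 1∩Patch 2| = 5.4.
|Patch 1 △ Patch 2| = |Patch 1| + |Patch 2| − 2·|Patch 1∩Patch 2| = 20 + 82 − 10.8 = 91.20.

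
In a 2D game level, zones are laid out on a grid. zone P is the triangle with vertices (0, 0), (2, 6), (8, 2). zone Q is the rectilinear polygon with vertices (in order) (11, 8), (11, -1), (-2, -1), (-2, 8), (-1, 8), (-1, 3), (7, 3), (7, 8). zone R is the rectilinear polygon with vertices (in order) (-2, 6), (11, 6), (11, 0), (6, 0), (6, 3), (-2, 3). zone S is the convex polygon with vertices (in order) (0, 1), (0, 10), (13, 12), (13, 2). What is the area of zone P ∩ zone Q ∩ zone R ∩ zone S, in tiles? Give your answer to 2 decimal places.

1.75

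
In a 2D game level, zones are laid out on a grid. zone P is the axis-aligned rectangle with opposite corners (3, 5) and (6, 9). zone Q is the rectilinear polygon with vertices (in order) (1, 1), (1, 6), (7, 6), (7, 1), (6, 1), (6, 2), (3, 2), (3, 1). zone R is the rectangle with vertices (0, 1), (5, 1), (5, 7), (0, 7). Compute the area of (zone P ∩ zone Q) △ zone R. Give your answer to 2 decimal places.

|zone P ∩ zone Q| = 3.
|(zone P ∩ zone Q) ∩ zone R| = 2.
|(zone P ∩ zone Q) △ zone R| = 3 + 30 − 4 = 29.00.

29.00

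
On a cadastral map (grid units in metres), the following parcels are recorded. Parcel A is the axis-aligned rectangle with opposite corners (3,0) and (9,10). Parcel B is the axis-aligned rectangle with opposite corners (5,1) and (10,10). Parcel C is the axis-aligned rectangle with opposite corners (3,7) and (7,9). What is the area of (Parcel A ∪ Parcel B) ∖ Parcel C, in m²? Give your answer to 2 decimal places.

|Parcel A ∪ Parcel B| = 69.
|(Parcel A ∪ Parcel B) ∩ Parcel C| = 8.
|(Parcel A ∪ Parcel B) ∖ Parcel C| = 69 − 8 = 61.00.

61.00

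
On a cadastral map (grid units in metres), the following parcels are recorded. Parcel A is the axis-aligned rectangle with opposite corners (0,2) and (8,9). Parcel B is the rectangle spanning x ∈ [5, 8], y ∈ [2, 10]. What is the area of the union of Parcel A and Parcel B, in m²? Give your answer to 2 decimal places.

By inclusion–exclusion:
Individual areas: |Parcel A| = 56, |Parcel B| = 24.
|Parcel A∩Parcel B|: x∈[5,8], y∈[2,9] → 3·7 = 21.
|Parcel A ∪ Parcel B| = 80 − 21 = 59.00.

59.00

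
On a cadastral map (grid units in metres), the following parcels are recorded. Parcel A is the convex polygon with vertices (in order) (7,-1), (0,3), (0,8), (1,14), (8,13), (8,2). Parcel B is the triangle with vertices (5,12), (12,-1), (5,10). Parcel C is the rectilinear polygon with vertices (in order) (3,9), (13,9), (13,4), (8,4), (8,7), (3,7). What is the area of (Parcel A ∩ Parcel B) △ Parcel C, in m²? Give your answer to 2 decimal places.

|Parcel A ∩ Parcel B| = 4.7143.
|(Parcel A ∩ Parcel B) ∩ Parcel C| = 1.7622.
|(Parcel A ∩ Parcel B) △ Parcel C| = 4.7143 + 35 − 3.5245 = 36.19.

36.19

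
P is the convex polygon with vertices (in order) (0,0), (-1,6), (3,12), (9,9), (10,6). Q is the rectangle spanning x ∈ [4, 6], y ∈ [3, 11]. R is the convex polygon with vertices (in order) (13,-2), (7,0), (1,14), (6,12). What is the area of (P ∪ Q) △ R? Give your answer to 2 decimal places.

77.75

|P ∪ Q| = 74.05.
|(P ∪ Q) ∩ R| = 30.1515.
|(P ∪ Q) △ R| = 74.05 + 64 − 60.3031 = 77.75.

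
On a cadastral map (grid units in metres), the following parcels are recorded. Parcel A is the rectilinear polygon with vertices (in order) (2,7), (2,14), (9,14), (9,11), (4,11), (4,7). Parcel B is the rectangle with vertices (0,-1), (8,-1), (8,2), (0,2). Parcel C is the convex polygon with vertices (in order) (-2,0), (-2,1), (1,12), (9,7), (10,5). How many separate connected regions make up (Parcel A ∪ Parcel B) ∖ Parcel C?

(Parcel A ∪ Parcel B) ∖ Parcel C splits into 2 disjoint pieces (area 21.5, area 22.3667).

2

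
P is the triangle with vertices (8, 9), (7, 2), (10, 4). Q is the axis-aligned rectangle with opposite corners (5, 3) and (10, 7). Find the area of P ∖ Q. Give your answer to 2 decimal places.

1.76

|P| = 9.5, |P∩Q| = 7.7357.
|P ∖ Q| = |P| − |P∩Q| = 9.5 − 7.7357 = 1.76.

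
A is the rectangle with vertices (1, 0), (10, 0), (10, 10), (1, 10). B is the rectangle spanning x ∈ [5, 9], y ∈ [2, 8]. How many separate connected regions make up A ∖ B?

1

A ∖ B is a single connected region.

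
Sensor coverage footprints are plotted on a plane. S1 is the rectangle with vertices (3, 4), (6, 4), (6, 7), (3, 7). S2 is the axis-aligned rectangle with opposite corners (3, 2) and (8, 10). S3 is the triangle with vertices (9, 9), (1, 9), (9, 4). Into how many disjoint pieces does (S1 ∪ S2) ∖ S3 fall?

(S1 ∪ S2) ∖ S3 splits into 2 disjoint pieces (area 20.9375, area 5).

2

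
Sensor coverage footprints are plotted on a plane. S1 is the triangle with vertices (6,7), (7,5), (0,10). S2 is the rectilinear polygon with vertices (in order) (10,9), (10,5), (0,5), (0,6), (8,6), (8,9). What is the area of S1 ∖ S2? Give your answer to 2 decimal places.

|S1| = 4.5, |S1∩S2| = 0.45.
|S1 ∖ S2| = |S1| − |S1∩S2| = 4.5 − 0.45 = 4.05.

4.05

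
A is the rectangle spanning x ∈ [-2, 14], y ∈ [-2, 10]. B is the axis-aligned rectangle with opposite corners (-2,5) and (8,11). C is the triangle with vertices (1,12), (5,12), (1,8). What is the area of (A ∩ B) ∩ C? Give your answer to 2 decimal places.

2.00

The region (A ∩ B) ∩ C is the polygon with vertices (3,10), (1,8), (1,10).
By the shoelace formula its area is 2.00.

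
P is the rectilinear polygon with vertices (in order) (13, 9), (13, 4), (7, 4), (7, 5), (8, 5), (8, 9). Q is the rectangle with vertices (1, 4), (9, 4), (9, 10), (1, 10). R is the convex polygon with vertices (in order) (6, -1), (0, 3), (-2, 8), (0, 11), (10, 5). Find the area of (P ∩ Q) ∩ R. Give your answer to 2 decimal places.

2.90

The region (P ∩ Q) ∩ R is the polygon with vertices (7,5), (8,5), (8,6.2), (9,5.6), (9,4), (7,4).
By the shoelace formula its area is 2.90.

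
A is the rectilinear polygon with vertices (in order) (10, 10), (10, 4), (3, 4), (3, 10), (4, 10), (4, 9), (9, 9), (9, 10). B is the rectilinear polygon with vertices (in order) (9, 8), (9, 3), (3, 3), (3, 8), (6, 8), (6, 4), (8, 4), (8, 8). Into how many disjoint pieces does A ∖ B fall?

A ∖ B is a single connected region.

1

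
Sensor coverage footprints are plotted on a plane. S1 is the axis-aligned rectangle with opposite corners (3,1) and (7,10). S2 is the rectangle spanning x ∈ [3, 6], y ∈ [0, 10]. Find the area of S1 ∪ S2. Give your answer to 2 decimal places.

39.00

By inclusion–exclusion:
Individual areas: |S1| = 36, |S2| = 30.
|S1∩S2|: x∈[3,6], y∈[1,10] → 3·9 = 27.
|S1 ∪ S2| = 66 − 27 = 39.00.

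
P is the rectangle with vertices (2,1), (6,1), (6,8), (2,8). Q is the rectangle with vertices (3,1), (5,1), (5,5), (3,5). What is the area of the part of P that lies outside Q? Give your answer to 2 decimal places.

|P∩Q|: x∈[3,5], y∈[1,5] → 2·4 = 8.
|P| = 28.
|P ∖ Q| = |P| − |P∩Q| = 28 − 8 = 20.00.

20.00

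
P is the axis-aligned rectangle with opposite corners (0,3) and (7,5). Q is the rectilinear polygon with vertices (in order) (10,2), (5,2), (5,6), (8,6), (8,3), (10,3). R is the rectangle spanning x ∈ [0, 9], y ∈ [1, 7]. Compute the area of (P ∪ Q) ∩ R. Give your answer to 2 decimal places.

|P ∪ Q| = 24.
|(P ∪ Q) ∩ R| = 23.00.

23.00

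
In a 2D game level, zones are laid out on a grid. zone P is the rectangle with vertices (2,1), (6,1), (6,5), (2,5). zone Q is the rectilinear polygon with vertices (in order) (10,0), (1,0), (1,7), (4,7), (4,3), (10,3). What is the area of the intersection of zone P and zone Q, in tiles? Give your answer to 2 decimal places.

The intersection is the polygon with vertices (6,1), (2,1), (2,5), (4,5), (4,3), (6,3).
By the shoelace formula its area is 12.00.

12.00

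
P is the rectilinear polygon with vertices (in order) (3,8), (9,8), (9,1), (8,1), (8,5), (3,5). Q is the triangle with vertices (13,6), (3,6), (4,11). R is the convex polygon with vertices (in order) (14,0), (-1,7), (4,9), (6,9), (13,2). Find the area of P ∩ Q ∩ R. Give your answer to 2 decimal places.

9.60

The intersection is the polygon with vertices (3,6), (3.4,8), (7,8), (9,6).
By the shoelace formula its area is 9.60.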